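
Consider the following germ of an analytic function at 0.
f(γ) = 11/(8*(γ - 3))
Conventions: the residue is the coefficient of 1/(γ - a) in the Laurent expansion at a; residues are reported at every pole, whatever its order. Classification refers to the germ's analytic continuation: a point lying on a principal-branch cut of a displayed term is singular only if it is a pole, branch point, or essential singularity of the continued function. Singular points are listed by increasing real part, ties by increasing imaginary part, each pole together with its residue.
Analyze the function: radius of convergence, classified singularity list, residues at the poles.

Denominator factor (γ - 3): pole of order 1 at 3, modulus 3.
The radius of convergence is the smallest modulus among the singular points: 3.
At the order-1 pole 3 set g(γ) = (γ - (3))*f(γ) = 11/8.
Simple pole: residue = g(a) at a = 3, which is 11/8.

Radius of convergence at 0: 3.
At 3: a pole of order 1; residue 11/8.


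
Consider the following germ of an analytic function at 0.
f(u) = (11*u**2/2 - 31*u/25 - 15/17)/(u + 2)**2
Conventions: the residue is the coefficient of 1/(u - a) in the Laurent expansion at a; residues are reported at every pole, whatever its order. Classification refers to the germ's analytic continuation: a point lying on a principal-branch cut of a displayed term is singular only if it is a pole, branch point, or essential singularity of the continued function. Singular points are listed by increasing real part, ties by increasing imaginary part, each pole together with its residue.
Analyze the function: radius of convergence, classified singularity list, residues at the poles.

Radius of convergence at 0: 2.
At -2: a pole of order 2; residue -581/25.

Denominator factor (u + 2)^2: pole of order 2 at -2, modulus 2.
The radius of convergence is the smallest modulus among the singular points: 2.
At the order-2 pole -2 set g(u) = (u - (-2))^2*f(u) = 11*u**2/2 - 31*u/25 - 15/17.
Order-2 pole: residue = g'(a); g'(-2) = -581/25, so the residue is -581/25.


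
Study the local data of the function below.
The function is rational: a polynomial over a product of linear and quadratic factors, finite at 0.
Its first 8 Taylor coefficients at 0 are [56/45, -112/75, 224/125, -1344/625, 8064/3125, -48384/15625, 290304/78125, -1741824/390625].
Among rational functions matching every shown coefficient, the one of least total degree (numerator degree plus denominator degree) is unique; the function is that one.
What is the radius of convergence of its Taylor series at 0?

No rational of total degree below 1 reproduces all 8 coefficients; solving the [0/1] Pade equations on them gives f(β) = 28/(27*(β + 5/6)), whose expansion matches every shown term.
Denominator factor (β + 5/6): pole of order 1 at -5/6, modulus 5/6.
The radius of convergence is the smallest modulus among the singular points: 5/6.

The radius of convergence is 5/6.


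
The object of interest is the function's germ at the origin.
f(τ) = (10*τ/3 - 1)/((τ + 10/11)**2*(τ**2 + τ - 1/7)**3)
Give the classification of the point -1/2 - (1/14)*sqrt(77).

The denominator factor τ**2 + τ - 1/7 vanishes at -1/2 - (1/14)*sqrt(77) and appears to the power 3; the numerator there equals -8/3 - (5/21)*sqrt(77), nonzero, and no other factor vanishes.
Hence a pole whose order is the multiplicity, 3.

The point is a pole of order 3.


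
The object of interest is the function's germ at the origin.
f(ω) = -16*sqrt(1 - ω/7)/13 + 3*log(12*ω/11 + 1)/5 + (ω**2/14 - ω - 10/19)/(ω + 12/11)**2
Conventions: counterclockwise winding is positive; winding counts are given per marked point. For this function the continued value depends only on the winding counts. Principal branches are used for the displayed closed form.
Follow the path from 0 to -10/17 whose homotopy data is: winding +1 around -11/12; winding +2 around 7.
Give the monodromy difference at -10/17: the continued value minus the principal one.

Continued minus principal equals (6/5)*pi*i.

The rational part is single-valued and drops out of the difference; each branch term changes only by its own monodromy.
(-16/13)*sqrt(1 - ω/(7)): winding +2 is even, the square root returns to the same sheet, contribution 0.
(3/5)*log(1 - ω/(-11/12)): each positive loop around -11/12 adds 2*pi*i to the log, so winding +1 contributes (3/5)*(1)*2*pi*i = (6/5)*pi*i.
Summing the contributions at ω = -10/17 gives (6/5)*pi*i.


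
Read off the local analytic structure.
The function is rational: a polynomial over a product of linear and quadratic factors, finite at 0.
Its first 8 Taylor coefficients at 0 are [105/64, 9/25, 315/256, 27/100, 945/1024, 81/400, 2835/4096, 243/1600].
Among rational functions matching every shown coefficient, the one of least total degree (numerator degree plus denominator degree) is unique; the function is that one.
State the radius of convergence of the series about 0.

No rational of total degree below 3 reproduces all 8 coefficients; solving the [1/2] Pade equations on them gives f(w) = (-12*w/25 - 35/16)/(w**2 - 4/3), whose expansion matches every shown term.
Denominator factor (w**2 - 4/3): discriminant 16/3, real irrational roots (2/3)*sqrt(3) and -(2/3)*sqrt(3); poles of order 1, moduli (2/3)*sqrt(3) and (2/3)*sqrt(3).
The radius of convergence is the smallest modulus among the singular points: (2/3)*sqrt(3).

The radius of convergence is (2/3)*sqrt(3).


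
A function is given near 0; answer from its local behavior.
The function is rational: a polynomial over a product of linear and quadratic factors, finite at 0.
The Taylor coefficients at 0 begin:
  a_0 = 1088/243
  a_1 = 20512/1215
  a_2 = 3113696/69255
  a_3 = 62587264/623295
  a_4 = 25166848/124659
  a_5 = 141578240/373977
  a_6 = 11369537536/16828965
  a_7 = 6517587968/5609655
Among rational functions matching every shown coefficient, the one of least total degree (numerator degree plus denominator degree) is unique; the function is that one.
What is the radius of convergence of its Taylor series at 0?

No rational of total degree below 5 reproduces all 8 coefficients; solving the [2/3] Pade equations on them gives f(λ) = (-21*λ**2/38 + 13*λ/30 - 17/9)/(λ - 3/4)**3, whose expansion matches every shown term.
Denominator factor (λ - 3/4)^3: pole of order 3 at 3/4, modulus 3/4.
The radius of convergence is the smallest modulus among the singular points: 3/4.

The radius of convergence is 3/4.


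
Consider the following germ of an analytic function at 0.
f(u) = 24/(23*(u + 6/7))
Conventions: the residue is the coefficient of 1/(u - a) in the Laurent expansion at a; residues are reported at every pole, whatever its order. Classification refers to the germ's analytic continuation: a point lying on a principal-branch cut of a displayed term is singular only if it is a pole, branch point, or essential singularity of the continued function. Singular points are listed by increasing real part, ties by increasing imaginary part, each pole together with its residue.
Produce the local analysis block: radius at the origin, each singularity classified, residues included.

Radius of convergence at 0: 6/7.
At -6/7: a pole of order 1; residue 24/23.

Denominator factor (u + 6/7): pole of order 1 at -6/7, modulus 6/7.
The radius of convergence is the smallest modulus among the singular points: 6/7.
At the order-1 pole -6/7 set g(u) = (u - (-6/7))*f(u) = 24/23.
Simple pole: residue = g(a) at a = -6/7, which is 24/23.


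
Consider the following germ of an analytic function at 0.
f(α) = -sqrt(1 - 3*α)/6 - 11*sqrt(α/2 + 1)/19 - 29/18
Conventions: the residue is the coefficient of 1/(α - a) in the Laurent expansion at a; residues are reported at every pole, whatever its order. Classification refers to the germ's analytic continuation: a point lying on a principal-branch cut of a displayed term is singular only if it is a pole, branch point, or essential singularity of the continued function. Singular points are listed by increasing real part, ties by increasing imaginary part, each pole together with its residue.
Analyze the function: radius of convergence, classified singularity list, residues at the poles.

Radius of convergence at 0: 1/3.
At -2: an algebraic (square-root) branch point.
At 1/3: an algebraic (square-root) branch point.

Branch term (-11/19)*sqrt(1 - α/(-2)): its argument vanishes at α = -2, a square-root branch point, modulus 2.
Branch term (-1/6)*sqrt(1 - α/(1/3)): its argument vanishes at α = 1/3, a square-root branch point, modulus 1/3.
The radius of convergence is the smallest modulus among the singular points: 1/3.
List the singular points by increasing real part (a conjugate pair: the negative imaginary part first).


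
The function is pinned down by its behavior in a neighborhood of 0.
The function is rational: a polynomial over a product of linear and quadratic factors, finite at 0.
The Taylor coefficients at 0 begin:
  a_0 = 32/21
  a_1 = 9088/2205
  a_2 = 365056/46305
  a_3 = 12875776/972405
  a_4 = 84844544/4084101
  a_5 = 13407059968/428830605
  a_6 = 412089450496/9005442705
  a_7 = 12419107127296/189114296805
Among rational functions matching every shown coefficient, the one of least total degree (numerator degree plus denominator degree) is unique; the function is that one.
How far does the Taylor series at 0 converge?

No rational of total degree below 3 reproduces all 8 coefficients; solving the [1/2] Pade equations on them gives f(ρ) = (8*ρ/35 + 1)/((ρ - 7/8)*(ρ - 3/4)), whose expansion matches every shown term.
Denominator factor (ρ - 7/8): pole of order 1 at 7/8, modulus 7/8.
Denominator factor (ρ - 3/4): pole of order 1 at 3/4, modulus 3/4.
The radius of convergence is the smallest modulus among the singular points: 3/4.

The radius of convergence is 3/4.


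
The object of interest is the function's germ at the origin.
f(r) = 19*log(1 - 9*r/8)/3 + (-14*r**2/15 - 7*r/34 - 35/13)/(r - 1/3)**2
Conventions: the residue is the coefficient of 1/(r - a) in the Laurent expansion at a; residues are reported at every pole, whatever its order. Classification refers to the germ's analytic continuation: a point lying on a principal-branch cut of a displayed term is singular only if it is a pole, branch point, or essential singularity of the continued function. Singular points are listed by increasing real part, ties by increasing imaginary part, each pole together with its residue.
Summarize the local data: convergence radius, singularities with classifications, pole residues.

Denominator factor (r - 1/3)^2: pole of order 2 at 1/3, modulus 1/3.
Branch term (19/3)*log(1 - r/(8/9)): its argument vanishes at r = 8/9, a logarithmic branch point, modulus 8/9.
The radius of convergence is the smallest modulus among the singular points: 1/3.
The branch term is analytic at 1/3 and contributes nothing to the residue; only the rational part matters.
At the order-2 pole 1/3 set g(r) = (r - (1/3))^2*(rational part) = -14*r**2/15 - 7*r/34 - 35/13.
Order-2 pole: residue = g'(a); g'(1/3) = -1267/1530, so the residue is -1267/1530.
List the singular points by increasing real part (a conjugate pair: the negative imaginary part first).

Radius of convergence at 0: 1/3.
At 1/3: a pole of order 2; residue -1267/1530.
At 8/9: a logarithmic branch point.


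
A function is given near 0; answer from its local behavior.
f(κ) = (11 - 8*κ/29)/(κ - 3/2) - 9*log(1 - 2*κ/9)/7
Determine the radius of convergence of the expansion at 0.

Denominator factor (κ - 3/2): pole of order 1 at 3/2, modulus 3/2.
Branch term (-9/7)*log(1 - κ/(9/2)): its argument vanishes at κ = 9/2, a logarithmic branch point, modulus 9/2.
The radius of convergence is the smallest modulus among the singular points: 3/2.

The radius of convergence is 3/2.


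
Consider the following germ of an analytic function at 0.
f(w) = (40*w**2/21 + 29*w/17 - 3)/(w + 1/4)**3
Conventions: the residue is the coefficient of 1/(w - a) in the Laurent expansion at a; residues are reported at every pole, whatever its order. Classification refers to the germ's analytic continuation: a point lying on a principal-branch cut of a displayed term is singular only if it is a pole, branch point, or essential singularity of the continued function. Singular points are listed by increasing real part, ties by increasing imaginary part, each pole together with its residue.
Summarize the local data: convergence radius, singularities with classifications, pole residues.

Radius of convergence at 0: 1/4.
At -1/4: a pole of order 3; residue 40/21.

Denominator factor (w + 1/4)^3: pole of order 3 at -1/4, modulus 1/4.
The radius of convergence is the smallest modulus among the singular points: 1/4.
At the order-3 pole -1/4 set g(w) = (w - (-1/4))^3*f(w) = 40*w**2/21 + 29*w/17 - 3.
Order-3 pole: residue = g''(a)/2; g''(-1/4) = 80/21, so the residue is 40/21.


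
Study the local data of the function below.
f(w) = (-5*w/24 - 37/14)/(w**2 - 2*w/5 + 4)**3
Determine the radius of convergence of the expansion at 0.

The radius of convergence is 2.

Denominator factor (w**2 - 2*w/5 + 4)^3: discriminant -396/25, complex-conjugate roots (1/5) + ((3/5)*sqrt(11))*i and (1/5) - ((3/5)*sqrt(11))*i; poles of order 3, moduli 2 and 2.
The radius of convergence is the smallest modulus among the singular points: 2.


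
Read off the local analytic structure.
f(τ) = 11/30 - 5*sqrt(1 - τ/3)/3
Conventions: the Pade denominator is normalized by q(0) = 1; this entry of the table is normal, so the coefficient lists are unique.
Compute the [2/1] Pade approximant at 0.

Taylor coefficients needed (expand at 0): a_0 = -13/10, a_1 = 5/18, a_2 = 5/216, a_3 = 5/1296.
Write the denominator as Q(τ) = 1 + q1*τ. Requiring Q*f - P = O(τ^4) with deg P <= 2 kills the coefficients of τ^3..τ^3 in Q*f:
  τ^3: a_3 + q1*a_2 = 0, i.e. 5/1296 + (5/216)*q1 = 0.
Solving this linear system: q1 = -1/6.
The numerator is Q*f truncated at degree 2: P0 = a_0 = -13/10; P1 = a_1 + q1*a_0 = 89/180; P2 = a_2 + q1*a_1 = -5/216.

The Pade approximant has numerator coefficients [-13/10, 89/180, -5/216]; denominator coefficients [1, -1/6].


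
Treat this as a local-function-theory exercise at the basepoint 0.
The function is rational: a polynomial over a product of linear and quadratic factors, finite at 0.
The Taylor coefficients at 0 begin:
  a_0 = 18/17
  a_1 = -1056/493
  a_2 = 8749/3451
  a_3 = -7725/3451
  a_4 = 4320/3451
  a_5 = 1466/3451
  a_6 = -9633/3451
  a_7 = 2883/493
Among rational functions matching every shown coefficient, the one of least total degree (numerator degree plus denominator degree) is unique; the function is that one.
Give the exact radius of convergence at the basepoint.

No rational of total degree below 5 reproduces all 8 coefficients; solving the [2/3] Pade equations on them gives f(v) = (-5*v**2/7 + 30*v/29 + 18/17)/(v + 1)**3, whose expansion matches every shown term.
Denominator factor (v + 1)^3: pole of order 3 at -1, modulus 1.
The radius of convergence is the smallest modulus among the singular points: 1.

The radius of convergence is 1.


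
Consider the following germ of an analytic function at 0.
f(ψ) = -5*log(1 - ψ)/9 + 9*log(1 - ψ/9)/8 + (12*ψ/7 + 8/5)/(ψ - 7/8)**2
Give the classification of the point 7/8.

The point is a pole of order 2.

The denominator factor ψ - 7/8 vanishes at 7/8 and appears to the power 2; the numerator there equals 31/10, nonzero, and no other factor vanishes.
The branch terms are analytic at this point.
Hence a pole whose order is the multiplicity, 2.


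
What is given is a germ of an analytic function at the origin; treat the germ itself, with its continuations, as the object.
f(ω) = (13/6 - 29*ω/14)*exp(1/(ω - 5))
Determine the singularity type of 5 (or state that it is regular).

The point is an essential singularity.

The exponent 1/(ω - (5)) has a pole at 5, so exp(1/(ω - (5))) takes every nonzero value near it: an essential singularity (not a pole of any order).


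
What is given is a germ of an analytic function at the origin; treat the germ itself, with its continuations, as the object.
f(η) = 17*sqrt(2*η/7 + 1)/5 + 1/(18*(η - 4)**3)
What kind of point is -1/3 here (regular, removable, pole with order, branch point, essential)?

Denominator factors: η - 4 = -13/3 at η = -1/3 — none vanishes.
Branch term sqrt(1 - η/(-7/2)): argument at -1/3 is 19/21, nonzero, so -1/3 is not its branch point (a point on a principal cut is still regular for the continued germ).
So the germ continues analytically to -1/3.

The point is a regular point.


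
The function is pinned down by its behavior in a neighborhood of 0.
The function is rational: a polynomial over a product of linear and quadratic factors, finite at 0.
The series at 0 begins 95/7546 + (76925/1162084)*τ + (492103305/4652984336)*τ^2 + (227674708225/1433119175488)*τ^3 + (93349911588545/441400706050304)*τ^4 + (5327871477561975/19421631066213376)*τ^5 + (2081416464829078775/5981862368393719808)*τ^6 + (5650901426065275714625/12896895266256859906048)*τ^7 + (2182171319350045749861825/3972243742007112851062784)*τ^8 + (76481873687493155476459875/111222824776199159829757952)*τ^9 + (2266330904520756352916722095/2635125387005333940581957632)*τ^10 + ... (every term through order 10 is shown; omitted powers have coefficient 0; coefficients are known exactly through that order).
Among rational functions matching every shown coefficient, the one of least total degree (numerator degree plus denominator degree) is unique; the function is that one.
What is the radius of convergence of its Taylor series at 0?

No rational of total degree below 9 reproduces all 11 coefficients; solving the [2/7] Pade equations on them gives f(τ) = (-5*τ**2/13 + 25*τ/2 + 38/11)/((τ - 4/5)*(τ**2 + 10*τ/11 - 7)**3), whose expansion matches every shown term.
Denominator factor (τ - 4/5): pole of order 1 at 4/5, modulus 4/5.
Denominator factor (τ**2 + 10*τ/11 - 7)^3: discriminant 3488/121, real irrational roots -5/11 + (2/11)*sqrt(218) and -5/11 - (2/11)*sqrt(218); poles of order 3, moduli -5/11 + (2/11)*sqrt(218) and 5/11 + (2/11)*sqrt(218).
The radius of convergence is the smallest modulus among the singular points: 4/5.

The radius of convergence is 4/5.


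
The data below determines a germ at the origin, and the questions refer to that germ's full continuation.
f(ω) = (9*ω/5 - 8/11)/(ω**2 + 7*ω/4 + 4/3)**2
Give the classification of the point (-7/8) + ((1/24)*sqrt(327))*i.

The denominator factor ω**2 + 7*ω/4 + 4/3 vanishes at (-7/8) + ((1/24)*sqrt(327))*i and appears to the power 2; the numerator there equals (-1013/440) + ((3/40)*sqrt(327))*i, nonzero, and no other factor vanishes.
Hence a pole whose order is the multiplicity, 2.

The point is a pole of order 2.


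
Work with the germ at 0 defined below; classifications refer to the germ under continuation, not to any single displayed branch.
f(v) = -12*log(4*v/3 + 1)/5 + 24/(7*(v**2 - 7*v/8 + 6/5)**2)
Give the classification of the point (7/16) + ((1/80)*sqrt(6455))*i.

The point is a pole of order 2.

The denominator factor v**2 - 7*v/8 + 6/5 vanishes at (7/16) + ((1/80)*sqrt(6455))*i and appears to the power 2; the numerator there equals 24/7, nonzero, and no other factor vanishes.
The branch terms are analytic at this point.
Hence a pole whose order is the multiplicity, 2.


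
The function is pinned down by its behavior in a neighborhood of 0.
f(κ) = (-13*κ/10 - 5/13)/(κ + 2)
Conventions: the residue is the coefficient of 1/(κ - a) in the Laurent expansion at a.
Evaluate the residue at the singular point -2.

At the order-1 pole -2 set g(κ) = (κ - (-2))*f(κ) = -13*κ/10 - 5/13.
Simple pole: residue = g(a) at a = -2, which is 144/65.

The residue is 144/65.


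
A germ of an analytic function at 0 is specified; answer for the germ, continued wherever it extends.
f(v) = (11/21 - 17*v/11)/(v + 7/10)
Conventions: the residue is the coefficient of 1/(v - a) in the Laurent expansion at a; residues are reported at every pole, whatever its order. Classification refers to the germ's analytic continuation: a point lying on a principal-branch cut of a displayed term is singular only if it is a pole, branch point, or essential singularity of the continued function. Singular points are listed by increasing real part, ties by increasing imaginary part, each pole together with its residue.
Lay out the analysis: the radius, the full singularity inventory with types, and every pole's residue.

Denominator factor (v + 7/10): pole of order 1 at -7/10, modulus 7/10.
The radius of convergence is the smallest modulus among the singular points: 7/10.
At the order-1 pole -7/10 set g(v) = (v - (-7/10))*f(v) = 11/21 - 17*v/11.
Simple pole: residue = g(a) at a = -7/10, which is 3709/2310.

Radius of convergence at 0: 7/10.
At -7/10: a pole of order 1; residue 3709/2310.


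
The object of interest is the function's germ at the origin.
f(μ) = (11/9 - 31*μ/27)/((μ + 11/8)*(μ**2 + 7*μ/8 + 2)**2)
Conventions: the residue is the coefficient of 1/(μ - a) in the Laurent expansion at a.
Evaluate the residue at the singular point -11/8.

At the order-1 pole -11/8 set g(μ) = (μ - (-11/8))*f(μ) = (11/9 - 31*μ/27)/(μ**2 + 7*μ/8 + 2)**2.
Simple pole: residue = g(a) at a = -11/8, which is 19360/49923.

The residue is 19360/49923.


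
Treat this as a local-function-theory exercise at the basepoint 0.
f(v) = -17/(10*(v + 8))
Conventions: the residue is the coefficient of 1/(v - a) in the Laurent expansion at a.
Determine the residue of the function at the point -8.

At the order-1 pole -8 set g(v) = (v - (-8))*f(v) = -17/10.
Simple pole: residue = g(a) at a = -8, which is -17/10.

The residue is -17/10.


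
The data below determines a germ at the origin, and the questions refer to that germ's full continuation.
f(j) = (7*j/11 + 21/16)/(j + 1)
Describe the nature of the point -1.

The denominator factor j + 1 vanishes at -1 and appears to the power 1; the numerator there equals 119/176, nonzero, and no other factor vanishes.
Hence a pole whose order is the multiplicity, 1.

The point is a pole of order 1.


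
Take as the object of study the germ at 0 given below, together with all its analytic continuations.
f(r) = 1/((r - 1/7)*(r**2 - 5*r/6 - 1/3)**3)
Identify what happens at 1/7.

The point is a pole of order 1.

The denominator factor r - 1/7 vanishes at 1/7 and appears to the power 1; the numerator there equals 1, nonzero, and no other factor vanishes.
Hence a pole whose order is the multiplicity, 1.


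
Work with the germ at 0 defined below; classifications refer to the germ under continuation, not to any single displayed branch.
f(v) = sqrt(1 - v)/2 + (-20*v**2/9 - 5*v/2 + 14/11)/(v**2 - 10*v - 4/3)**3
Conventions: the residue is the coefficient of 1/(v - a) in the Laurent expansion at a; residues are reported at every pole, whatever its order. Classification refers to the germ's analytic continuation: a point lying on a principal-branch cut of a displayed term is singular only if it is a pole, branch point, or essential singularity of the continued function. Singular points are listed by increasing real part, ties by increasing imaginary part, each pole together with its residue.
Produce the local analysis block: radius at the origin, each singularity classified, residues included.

Radius of convergence at 0: -5 + (1/3)*sqrt(237).
At 5 - (1/3)*sqrt(237): a pole of order 3; residue (84247/520649184)*sqrt(237).
At 1: an algebraic (square-root) branch point.
At 5 + (1/3)*sqrt(237): a pole of order 3; residue -(84247/520649184)*sqrt(237).


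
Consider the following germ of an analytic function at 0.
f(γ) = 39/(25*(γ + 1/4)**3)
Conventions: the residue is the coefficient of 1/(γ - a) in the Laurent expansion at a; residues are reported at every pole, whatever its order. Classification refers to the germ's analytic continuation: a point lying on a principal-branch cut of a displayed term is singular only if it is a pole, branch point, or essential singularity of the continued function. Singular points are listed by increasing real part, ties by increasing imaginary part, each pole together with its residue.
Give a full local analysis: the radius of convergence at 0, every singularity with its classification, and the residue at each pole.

Denominator factor (γ + 1/4)^3: pole of order 3 at -1/4, modulus 1/4.
The radius of convergence is the smallest modulus among the singular points: 1/4.
At the order-3 pole -1/4 set g(γ) = (γ - (-1/4))^3*f(γ) = 39/25.
Order-3 pole: residue = g''(a)/2; g''(-1/4) = 0, so the residue is 0.

Radius of convergence at 0: 1/4.
At -1/4: a pole of order 3; residue 0.


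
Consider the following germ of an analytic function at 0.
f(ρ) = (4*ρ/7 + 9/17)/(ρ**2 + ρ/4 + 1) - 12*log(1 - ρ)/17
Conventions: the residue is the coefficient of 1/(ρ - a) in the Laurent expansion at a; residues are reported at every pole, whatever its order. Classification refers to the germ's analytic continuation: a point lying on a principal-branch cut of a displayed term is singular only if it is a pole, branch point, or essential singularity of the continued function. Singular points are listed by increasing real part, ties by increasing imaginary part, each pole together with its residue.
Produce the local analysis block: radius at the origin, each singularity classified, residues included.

Denominator factor (ρ**2 + ρ/4 + 1): discriminant -63/16, complex-conjugate roots (-1/8) + ((3/8)*sqrt(7))*i and (-1/8) - ((3/8)*sqrt(7))*i; poles of order 1, moduli 1 and 1.
Branch term (-12/17)*log(1 - ρ/(1)): its argument vanishes at ρ = 1, a logarithmic branch point, modulus 1.
The radius of convergence is the smallest modulus among the singular points: 1.
The branch term is analytic at (-1/8) - ((3/8)*sqrt(7))*i and contributes nothing to the residue; only the rational part matters.
The factor ρ**2 + ρ/4 + 1 splits as (ρ - a)(ρ - a') with a = (-1/8) - ((3/8)*sqrt(7))*i, a' = (-1/8) + ((3/8)*sqrt(7))*i. At the order-1 pole a set g(ρ) = (ρ - a)*(rational part) = [4*ρ/7 + 9/17] / (ρ - a').
Simple pole: residue = g(a) at a = (-1/8) - ((3/8)*sqrt(7))*i, which is (2/7) + ((218/2499)*sqrt(7))*i.
The branch term is analytic at (-1/8) + ((3/8)*sqrt(7))*i and contributes nothing to the residue; only the rational part matters.
The factor ρ**2 + ρ/4 + 1 splits as (ρ - a)(ρ - a') with a = (-1/8) + ((3/8)*sqrt(7))*i, a' = (-1/8) - ((3/8)*sqrt(7))*i. At the order-1 pole a set g(ρ) = (ρ - a)*(rational part) = [4*ρ/7 + 9/17] / (ρ - a').
Simple pole: residue = g(a) at a = (-1/8) + ((3/8)*sqrt(7))*i, which is (2/7) - ((218/2499)*sqrt(7))*i.
List the singular points by increasing real part (a conjugate pair: the negative imaginary part first).

Radius of convergence at 0: 1.
At (-1/8) - ((3/8)*sqrt(7))*i: a pole of order 1; residue (2/7) + ((218/2499)*sqrt(7))*i.
At (-1/8) + ((3/8)*sqrt(7))*i: a pole of order 1; residue (2/7) - ((218/2499)*sqrt(7))*i.
At 1: a logarithmic branch point.


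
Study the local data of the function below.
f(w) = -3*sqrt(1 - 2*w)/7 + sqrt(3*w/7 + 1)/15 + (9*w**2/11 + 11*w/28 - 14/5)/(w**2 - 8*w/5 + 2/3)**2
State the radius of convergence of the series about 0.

The radius of convergence is 1/2.

Denominator factor (w**2 - 8*w/5 + 2/3)^2: discriminant -8/75, complex-conjugate roots (4/5) + ((1/15)*sqrt(6))*i and (4/5) - ((1/15)*sqrt(6))*i; poles of order 2, moduli (1/3)*sqrt(6) and (1/3)*sqrt(6).
Branch term (1/15)*sqrt(1 - w/(-7/3)): its argument vanishes at w = -7/3, a square-root branch point, modulus 7/3.
Branch term (-3/7)*sqrt(1 - w/(1/2)): its argument vanishes at w = 1/2, a square-root branch point, modulus 1/2.
The radius of convergence is the smallest modulus among the singular points: 1/2.


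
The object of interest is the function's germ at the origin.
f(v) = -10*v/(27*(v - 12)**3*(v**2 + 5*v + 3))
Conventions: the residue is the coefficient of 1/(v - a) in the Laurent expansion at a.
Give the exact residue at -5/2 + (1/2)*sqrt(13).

The residue is 2675/79827687 - (19715/1037759931)*sqrt(13).

The factor v**2 + 5*v + 3 splits as (v - a)(v - a') with a = -5/2 + (1/2)*sqrt(13), a' = -5/2 - (1/2)*sqrt(13). At the order-1 pole a set g(v) = (v - a)*f(v) = [-10*v/(27*(v - 12)**3)] / (v - a').
Simple pole: residue = g(a) at a = -5/2 + (1/2)*sqrt(13), which is 2675/79827687 - (19715/1037759931)*sqrt(13).


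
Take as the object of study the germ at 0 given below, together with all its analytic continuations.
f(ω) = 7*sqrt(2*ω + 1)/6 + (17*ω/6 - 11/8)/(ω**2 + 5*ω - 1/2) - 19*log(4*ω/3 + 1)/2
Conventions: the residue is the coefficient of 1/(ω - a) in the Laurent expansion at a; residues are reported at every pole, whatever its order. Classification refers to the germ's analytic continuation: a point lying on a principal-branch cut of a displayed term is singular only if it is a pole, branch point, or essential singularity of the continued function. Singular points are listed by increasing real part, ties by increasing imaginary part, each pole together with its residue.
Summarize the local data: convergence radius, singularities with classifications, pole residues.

Denominator factor (ω**2 + 5*ω - 1/2): discriminant 27, real irrational roots -5/2 + (3/2)*sqrt(3) and -5/2 - (3/2)*sqrt(3); poles of order 1, moduli -5/2 + (3/2)*sqrt(3) and 5/2 + (3/2)*sqrt(3).
Branch term (7/6)*sqrt(1 - ω/(-1/2)): its argument vanishes at ω = -1/2, a square-root branch point, modulus 1/2.
Branch term (-19/2)*log(1 - ω/(-3/4)): its argument vanishes at ω = -3/4, a logarithmic branch point, modulus 3/4.
The radius of convergence is the smallest modulus among the singular points: -5/2 + (3/2)*sqrt(3).
The branch terms are analytic at -5/2 - (3/2)*sqrt(3) and contribute nothing to the residue; only the rational part matters.
The factor ω**2 + 5*ω - 1/2 splits as (ω - a)(ω - a') with a = -5/2 - (3/2)*sqrt(3), a' = -5/2 + (3/2)*sqrt(3). At the order-1 pole a set g(ω) = (ω - a)*(rational part) = [17*ω/6 - 11/8] / (ω - a').
Simple pole: residue = g(a) at a = -5/2 - (3/2)*sqrt(3), which is 17/12 + (203/216)*sqrt(3).
The branch terms are analytic at -5/2 + (3/2)*sqrt(3) and contribute nothing to the residue; only the rational part matters.
The factor ω**2 + 5*ω - 1/2 splits as (ω - a)(ω - a') with a = -5/2 + (3/2)*sqrt(3), a' = -5/2 - (3/2)*sqrt(3). At the order-1 pole a set g(ω) = (ω - a)*(rational part) = [17*ω/6 - 11/8] / (ω - a').
Simple pole: residue = g(a) at a = -5/2 + (3/2)*sqrt(3), which is 17/12 - (203/216)*sqrt(3).
List the singular points by increasing real part (a conjugate pair: the negative imaginary part first).

Radius of convergence at 0: -5/2 + (3/2)*sqrt(3).
At -5/2 - (3/2)*sqrt(3): a pole of order 1; residue 17/12 + (203/216)*sqrt(3).
At -3/4: a logarithmic branch point.
At -1/2: an algebraic (square-root) branch point.
At -5/2 + (3/2)*sqrt(3): a pole of order 1; residue 17/12 - (203/216)*sqrt(3).


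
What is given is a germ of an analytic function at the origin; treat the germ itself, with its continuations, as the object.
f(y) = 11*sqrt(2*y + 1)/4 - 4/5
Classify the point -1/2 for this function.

The term (11/4)*sqrt(1 - y/(-1/2)) has argument 1 - -1/2/(-1/2) = 0 at -1/2: a square-root (algebraic, two-sheeted) branch point; the remaining terms are analytic or single-valued there.

The point is an algebraic (square-root) branch point.


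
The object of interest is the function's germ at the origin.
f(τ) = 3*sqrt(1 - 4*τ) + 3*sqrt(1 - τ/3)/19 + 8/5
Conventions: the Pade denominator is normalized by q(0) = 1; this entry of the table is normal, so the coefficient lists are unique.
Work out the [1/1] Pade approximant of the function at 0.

Taylor coefficients needed (expand at 0): a_0 = 452/95, a_1 = -229/38, a_2 = -2737/456.
Write the denominator as Q(τ) = 1 + q1*τ. Requiring Q*f - P = O(τ^3) with deg P <= 1 kills the coefficients of τ^2..τ^2 in Q*f:
  τ^2: a_2 + q1*a_1 = 0, i.e. -2737/456 + (-229/38)*q1 = 0.
Solving this linear system: q1 = -2737/2748.
The numerator is Q*f truncated at degree 1: P0 = a_0 = 452/95; P1 = a_1 + q1*a_0 = -1405177/130530.

The Pade approximant has numerator coefficients [452/95, -1405177/130530]; denominator coefficients [1, -2737/2748].


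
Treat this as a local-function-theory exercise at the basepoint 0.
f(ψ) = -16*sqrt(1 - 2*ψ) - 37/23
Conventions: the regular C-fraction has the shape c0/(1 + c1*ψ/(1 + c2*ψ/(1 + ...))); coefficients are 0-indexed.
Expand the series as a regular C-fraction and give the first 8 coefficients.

Taylor coefficients (expand at 0): a_0 = -405/23, a_1 = 16, a_2 = 8, a_3 = 8, a_4 = 10, a_5 = 14, a_6 = 21, a_7 = 33.
c0 = a_0 = -405/23. Peel one level at a time: if S = 1 + c*ψ/S' with S'(0) = 1, then c is the ψ-coefficient of S and S' = c*ψ/(S - 1).
S_1 = c0/f = 1 + (368/405)*ψ + (209944/164025)*ψ^2 + ...; c1 = 368/405.
S_2 = c1*ψ/(S_1 - 1) = 1 + (-1141/810)*ψ + (-1/4)*ψ^2 + ...; c2 = -1141/810.
S_3 = c2*ψ/(S_2 - 1) = 1 + (-405/2282)*ψ + (-760185/5207524)*ψ^2 + ...; c3 = -405/2282.
S_4 = c3*ψ/(S_3 - 1) = 1 + (-1877/2282)*ψ + (-1/4)*ψ^2 + ...; c4 = -1877/2282.
S_5 = c4*ψ/(S_4 - 1) = 1 + (-1141/3754)*ψ + (-2981433/14092516)*ψ^2 + ...; c5 = -1141/3754.
S_6 = c5*ψ/(S_5 - 1) = 1 + (-2613/3754)*ψ + (-1/4)*ψ^2 + ...; c6 = -2613/3754.
S_7 = c6*ψ/(S_6 - 1) = 1 + (-1877/5226)*ψ + ...; c7 = -1877/5226.

The regular C-fraction coefficients are [-405/23, 368/405, -1141/810, -405/2282, -1877/2282, -1141/3754, -2613/3754, -1877/5226].


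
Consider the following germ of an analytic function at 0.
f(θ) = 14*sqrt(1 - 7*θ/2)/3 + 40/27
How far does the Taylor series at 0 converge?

Branch term (14/3)*sqrt(1 - θ/(2/7)): its argument vanishes at θ = 2/7, a square-root branch point, modulus 2/7.
The radius of convergence is the smallest modulus among the singular points: 2/7.

The radius of convergence is 2/7.


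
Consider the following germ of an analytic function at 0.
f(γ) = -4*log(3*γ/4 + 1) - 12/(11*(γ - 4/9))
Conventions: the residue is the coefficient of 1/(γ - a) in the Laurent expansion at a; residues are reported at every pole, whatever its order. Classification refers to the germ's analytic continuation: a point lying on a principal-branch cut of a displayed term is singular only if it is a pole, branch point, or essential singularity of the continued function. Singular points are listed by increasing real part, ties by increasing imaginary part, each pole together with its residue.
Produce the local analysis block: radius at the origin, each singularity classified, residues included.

Radius of convergence at 0: 4/9.
At -4/3: a logarithmic branch point.
At 4/9: a pole of order 1; residue -12/11.

Denominator factor (γ - 4/9): pole of order 1 at 4/9, modulus 4/9.
Branch term (-4)*log(1 - γ/(-4/3)): its argument vanishes at γ = -4/3, a logarithmic branch point, modulus 4/3.
The radius of convergence is the smallest modulus among the singular points: 4/9.
The branch term is analytic at 4/9 and contributes nothing to the residue; only the rational part matters.
At the order-1 pole 4/9 set g(γ) = (γ - (4/9))*(rational part) = -12/11.
Simple pole: residue = g(a) at a = 4/9, which is -12/11.
List the singular points by increasing real part (a conjugate pair: the negative imaginary part first).


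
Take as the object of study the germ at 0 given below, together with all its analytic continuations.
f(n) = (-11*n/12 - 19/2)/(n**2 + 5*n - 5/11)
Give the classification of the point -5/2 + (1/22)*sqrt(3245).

The point is a pole of order 1.

The denominator factor n**2 + 5*n - 5/11 vanishes at -5/2 + (1/22)*sqrt(3245) and appears to the power 1; the numerator there equals -173/24 - (1/24)*sqrt(3245), nonzero, and no other factor vanishes.
Hence a pole whose order is the multiplicity, 1.


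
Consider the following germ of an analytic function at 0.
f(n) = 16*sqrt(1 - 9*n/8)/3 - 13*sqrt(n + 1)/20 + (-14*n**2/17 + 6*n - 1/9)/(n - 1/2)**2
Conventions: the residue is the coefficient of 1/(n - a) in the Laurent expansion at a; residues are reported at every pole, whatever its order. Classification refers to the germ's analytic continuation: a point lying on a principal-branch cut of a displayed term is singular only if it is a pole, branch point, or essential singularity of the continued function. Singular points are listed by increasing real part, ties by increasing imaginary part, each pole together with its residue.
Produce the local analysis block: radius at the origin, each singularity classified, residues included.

Radius of convergence at 0: 1/2.
At -1: an algebraic (square-root) branch point.
At 1/2: a pole of order 2; residue 88/17.
At 8/9: an algebraic (square-root) branch point.

Denominator factor (n - 1/2)^2: pole of order 2 at 1/2, modulus 1/2.
Branch term (16/3)*sqrt(1 - n/(8/9)): its argument vanishes at n = 8/9, a square-root branch point, modulus 8/9.
Branch term (-13/20)*sqrt(1 - n/(-1)): its argument vanishes at n = -1, a square-root branch point, modulus 1.
The radius of convergence is the smallest modulus among the singular points: 1/2.
The branch terms are analytic at 1/2 and contribute nothing to the residue; only the rational part matters.
At the order-2 pole 1/2 set g(n) = (n - (1/2))^2*(rational part) = -14*n**2/17 + 6*n - 1/9.
Order-2 pole: residue = g'(a); g'(1/2) = 88/17, so the residue is 88/17.
List the singular points by increasing real part (a conjugate pair: the negative imaginary part first).


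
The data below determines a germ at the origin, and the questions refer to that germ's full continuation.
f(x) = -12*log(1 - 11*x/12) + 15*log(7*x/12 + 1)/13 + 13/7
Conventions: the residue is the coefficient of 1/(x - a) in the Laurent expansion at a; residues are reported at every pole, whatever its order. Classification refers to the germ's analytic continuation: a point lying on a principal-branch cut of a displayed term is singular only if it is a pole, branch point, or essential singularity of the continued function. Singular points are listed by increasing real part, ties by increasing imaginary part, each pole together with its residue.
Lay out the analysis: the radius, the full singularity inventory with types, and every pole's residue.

Radius of convergence at 0: 12/11.
At -12/7: a logarithmic branch point.
At 12/11: a logarithmic branch point.

Branch term (-12)*log(1 - x/(12/11)): its argument vanishes at x = 12/11, a logarithmic branch point, modulus 12/11.
Branch term (15/13)*log(1 - x/(-12/7)): its argument vanishes at x = -12/7, a logarithmic branch point, modulus 12/7.
The radius of convergence is the smallest modulus among the singular points: 12/11.
List the singular points by increasing real part (a conjugate pair: the negative imaginary part first).


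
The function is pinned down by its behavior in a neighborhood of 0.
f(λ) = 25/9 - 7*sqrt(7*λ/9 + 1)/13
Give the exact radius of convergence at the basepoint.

Branch term (-7/13)*sqrt(1 - λ/(-9/7)): its argument vanishes at λ = -9/7, a square-root branch point, modulus 9/7.
The radius of convergence is the smallest modulus among the singular points: 9/7.

The radius of convergence is 9/7.


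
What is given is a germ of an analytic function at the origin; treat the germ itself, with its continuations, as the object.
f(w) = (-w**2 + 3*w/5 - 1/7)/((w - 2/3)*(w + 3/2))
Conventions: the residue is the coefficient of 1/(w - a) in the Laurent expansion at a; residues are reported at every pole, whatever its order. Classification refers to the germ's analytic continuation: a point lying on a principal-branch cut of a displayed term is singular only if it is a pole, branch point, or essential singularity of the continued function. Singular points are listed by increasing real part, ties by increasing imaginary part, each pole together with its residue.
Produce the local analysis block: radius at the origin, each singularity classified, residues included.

Denominator factor (w - 2/3): pole of order 1 at 2/3, modulus 2/3.
Denominator factor (w + 3/2): pole of order 1 at -3/2, modulus 3/2.
The radius of convergence is the smallest modulus among the singular points: 2/3.
At the order-1 pole -3/2 set g(w) = (w - (-3/2))*f(w) = (-w**2 + 3*w/5 - 1/7)/(w - 2/3).
Simple pole: residue = g(a) at a = -3/2, which is 1383/910.
At the order-1 pole 2/3 set g(w) = (w - (2/3))*f(w) = (-w**2 + 3*w/5 - 1/7)/(w + 3/2).
Simple pole: residue = g(a) at a = 2/3, which is -118/1365.
List the singular points by increasing real part (a conjugate pair: the negative imaginary part first).

Radius of convergence at 0: 2/3.
At -3/2: a pole of order 1; residue 1383/910.
At 2/3: a pole of order 1; residue -118/1365.
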